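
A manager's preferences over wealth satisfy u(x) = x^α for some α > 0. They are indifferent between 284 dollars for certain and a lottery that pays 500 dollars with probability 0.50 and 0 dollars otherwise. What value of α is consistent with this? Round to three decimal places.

EU(lottery) = 0.50·500^α + 0.50·0 = 0.50·500^α.
Equating: 284^α = 0.50·500^α, i.e. 0.5680^α = 0.50.
Take logs: α = ln 0.50 / ln(284/500) ≈ 1.22543.

α ≈ 1.225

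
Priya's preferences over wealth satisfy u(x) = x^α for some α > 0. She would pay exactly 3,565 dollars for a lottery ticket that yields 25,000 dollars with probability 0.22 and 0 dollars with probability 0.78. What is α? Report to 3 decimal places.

α ≈ 0.777

EU(lottery) = 0.22·25000^α + 0.78·0 = 0.22·25000^α.
Setting u(3565) equal to that: 3565^α = 0.22·25000^α ⇒ (3565/25000)^α = 0.22.
Taking logs: α·ln(3565/25000) = ln(0.22), so α = -1.514128 / -1.947712 ≈ 0.777.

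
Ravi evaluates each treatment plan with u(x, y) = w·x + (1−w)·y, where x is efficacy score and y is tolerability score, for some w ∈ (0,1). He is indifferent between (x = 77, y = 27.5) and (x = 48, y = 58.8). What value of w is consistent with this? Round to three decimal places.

u(77,27.5) = u(48,58.8) means w·77 + (1−w)·27.5 = w·48 + (1−w)·58.8.
w·(77−48) = (1−w)·(58.8−27.5), i.e. w·29 = (1−w)·31.3.
Hence w = 31.3/(29+31.3) = 31.3/60.3 = 0.519.

w = 0.519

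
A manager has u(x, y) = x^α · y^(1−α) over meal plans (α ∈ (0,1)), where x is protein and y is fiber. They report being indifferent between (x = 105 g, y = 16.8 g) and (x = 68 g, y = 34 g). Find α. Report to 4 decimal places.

α ≈ 0.6187

Indifference: 105^α · 16.8^(1−α) = 68^α · 34^(1−α).
Taking logs: α·ln 105 + (1−α)·ln 16.8 = α·ln 68 + (1−α)·ln 34, i.e. α·0.4344526 = (1−α)·0.7049816.
Thus α·(1.1394342) = 0.7049816, so α = 0.7049816/1.1394342 ≈ 0.6187.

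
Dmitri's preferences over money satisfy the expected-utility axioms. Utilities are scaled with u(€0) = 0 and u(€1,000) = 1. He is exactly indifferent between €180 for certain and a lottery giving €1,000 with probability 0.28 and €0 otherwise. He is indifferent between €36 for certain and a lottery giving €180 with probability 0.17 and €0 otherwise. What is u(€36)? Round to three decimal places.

From the first indifference, u(€180) = 0.28·u(€1,000) + 0.72·u(€0) = 0.28·1 + 0.72·0 = 0.28.
Chaining: u(€36) = 0.17·0.28 + 0.83·0.00 = 0.0476.

0.048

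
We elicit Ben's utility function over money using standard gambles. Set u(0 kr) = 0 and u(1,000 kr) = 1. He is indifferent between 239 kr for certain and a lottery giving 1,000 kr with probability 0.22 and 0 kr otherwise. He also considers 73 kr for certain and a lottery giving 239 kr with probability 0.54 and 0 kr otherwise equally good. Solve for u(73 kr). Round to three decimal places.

The first gamble pins u(239 kr): it must equal 0.22·1 + 0.78·0 = 0.22.
Chaining: u(73 kr) = 0.54·0.22 + 0.46·0.00 = 0.1188.

0.119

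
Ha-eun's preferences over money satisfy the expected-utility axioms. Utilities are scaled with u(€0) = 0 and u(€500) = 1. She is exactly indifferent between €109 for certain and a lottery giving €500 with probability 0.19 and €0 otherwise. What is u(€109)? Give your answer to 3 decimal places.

0.190

u(€109) equals the lottery's expected utility: 0.19·1 + 0.81·0 = 0.19.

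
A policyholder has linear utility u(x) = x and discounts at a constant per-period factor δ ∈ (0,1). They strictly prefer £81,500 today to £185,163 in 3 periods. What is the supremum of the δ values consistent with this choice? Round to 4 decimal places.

δ < 0.7607

Comparing present values: 81500 > δ^3·185163.
So δ^3 < 81500/185163 = 0.44015; taking the cube root of both positive sides preserves the inequality.
δ < 0.44015^(1/3) = 0.7607.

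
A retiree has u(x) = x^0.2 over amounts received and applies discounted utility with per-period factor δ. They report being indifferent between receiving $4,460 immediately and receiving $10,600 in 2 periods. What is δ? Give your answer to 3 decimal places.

δ ≈ 0.917

The payoff in 2 periods is discounted by δ^2, so u(4460) = δ^2·u(10600) and δ^2 = u(4460)/u(10600).
Since u(x) = x^0.2, δ^2 = (4460/10600)^0.2 = 0.42075^0.2 = 0.84102.
Hence δ = (0.84102)^(1/2) = 0.91707.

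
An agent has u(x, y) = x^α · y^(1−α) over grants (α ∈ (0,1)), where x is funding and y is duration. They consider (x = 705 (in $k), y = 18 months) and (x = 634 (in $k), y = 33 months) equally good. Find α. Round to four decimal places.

Set the two utilities equal: 705^α·18^(1−α) = 634^α·33^(1−α).
Rearrange to (705/634)^α = (33/18)^(1−α) and take logs: α·0.1061488 = (1−α)·0.6061358.
Thus α·(0.7122846) = 0.6061358, so α = 0.6061358/0.7122846 ≈ 0.8510.

α ≈ 0.8510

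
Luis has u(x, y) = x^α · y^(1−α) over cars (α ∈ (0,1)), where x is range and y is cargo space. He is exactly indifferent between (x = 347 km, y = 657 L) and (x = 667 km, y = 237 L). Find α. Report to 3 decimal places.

α ≈ 0.609

Set the two utilities equal: 347^α·657^(1−α) = 667^α·237^(1−α).
(347/667)^α = (237/657)^(1−α); take logs: α·ln(347/667) = (1−α)·ln(237/657), i.e. α·-0.653465 = (1−α)·-1.019624.
So α/(1−α) = (-1.019624)/(-0.653465) = 1.560335, and α = 1.560335/2.560335 ≈ 0.609.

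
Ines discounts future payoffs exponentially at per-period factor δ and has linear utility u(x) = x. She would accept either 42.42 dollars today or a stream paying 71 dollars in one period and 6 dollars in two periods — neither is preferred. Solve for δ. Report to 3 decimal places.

Equating present values: 42.42 = 71δ + 6δ².
Rearranged: 6δ² + 71δ − 42.42 = 0.
By the quadratic formula (taking the positive root), δ = (−71 + √6059.08) / 12 ≈ 0.570.

δ ≈ 0.570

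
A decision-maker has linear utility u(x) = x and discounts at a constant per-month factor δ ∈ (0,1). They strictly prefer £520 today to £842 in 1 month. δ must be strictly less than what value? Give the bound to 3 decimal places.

δ < 0.618

Comparing present values: 520 > δ·842.
Dividing through by 842 gives δ < 0.61758.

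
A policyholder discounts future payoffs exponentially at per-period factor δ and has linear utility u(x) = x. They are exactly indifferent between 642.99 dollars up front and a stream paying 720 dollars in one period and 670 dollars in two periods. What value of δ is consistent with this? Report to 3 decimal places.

δ ≈ 0.580

The stream is worth 720δ + 670δ² today, so 720δ + 670δ² = 642.99.
Rearranged: 670δ² + 720δ − 642.99 = 0.
By the quadratic formula (taking the positive root), δ = (−720 + √2241613.20) / 1340 ≈ 0.580.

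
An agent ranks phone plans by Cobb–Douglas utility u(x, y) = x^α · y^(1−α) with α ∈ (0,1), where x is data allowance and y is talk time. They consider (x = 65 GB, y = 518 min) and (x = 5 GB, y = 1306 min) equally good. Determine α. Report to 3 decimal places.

α ≈ 0.265

The Cobb–Douglas utilities coincide, so 65^α·518^(1−α) = 5^α·1306^(1−α).
(65/5)^α = (1306/518)^(1−α); take logs: α·ln(65/5) = (1−α)·ln(1306/518), i.e. α·2.564949 = (1−α)·0.924749.
With A = 2.564949 and B = 0.924749: α·A = (1−α)·B, so α = B/(A+B) = 0.924749/3.489698 ≈ 0.265.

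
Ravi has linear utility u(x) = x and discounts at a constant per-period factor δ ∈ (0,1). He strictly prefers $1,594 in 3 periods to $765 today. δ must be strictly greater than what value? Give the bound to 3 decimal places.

δ > 0.783

Comparing present values: 765 < δ^3·1594.
So δ^3 > 765/1594 = 0.47992; taking the cube root of both positive sides preserves the inequality.
δ > (765/1594)^(1/3) ≈ 0.783.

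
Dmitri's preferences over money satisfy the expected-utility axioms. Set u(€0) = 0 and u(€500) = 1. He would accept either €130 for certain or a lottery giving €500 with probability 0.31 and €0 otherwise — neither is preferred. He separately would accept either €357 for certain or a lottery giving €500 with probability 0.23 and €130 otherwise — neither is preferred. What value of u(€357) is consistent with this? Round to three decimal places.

0.469

From the first indifference, u(€130) = 0.31·u(€500) + 0.69·u(€0) = 0.31·1 + 0.69·0 = 0.31.
Chaining: u(€357) = 0.23·1.00 + 0.77·0.31 = 0.4687.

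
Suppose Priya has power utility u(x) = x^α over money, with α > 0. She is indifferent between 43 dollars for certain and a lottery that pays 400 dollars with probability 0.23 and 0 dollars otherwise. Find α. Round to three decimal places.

Since u(0) = 0, the lottery's EU is 0.23·400^α.
Setting u(43) equal to that: 43^α = 0.23·400^α ⇒ (43/400)^α = 0.23.
Take logs: α = ln 0.23 / ln(43/400) ≈ 0.65897.

α ≈ 0.659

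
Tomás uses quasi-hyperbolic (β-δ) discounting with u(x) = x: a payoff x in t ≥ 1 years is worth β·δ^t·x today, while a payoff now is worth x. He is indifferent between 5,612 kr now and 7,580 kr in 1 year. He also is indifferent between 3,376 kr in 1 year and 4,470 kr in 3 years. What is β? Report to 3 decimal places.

β ≈ 0.852

From the later pair, β·δ^1·3376 = β·δ^3·4470; dividing through, δ^2 = 3376/4470 = 0.75526, so δ = 0.86906.
Now use the now-vs-future pair: 5612 = β·δ·7580 gives β = 5612/(0.86906·7580) ≈ 0.852.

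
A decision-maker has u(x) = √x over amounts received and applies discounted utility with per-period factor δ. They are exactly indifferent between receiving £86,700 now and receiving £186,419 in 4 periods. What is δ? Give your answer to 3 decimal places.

Indifference means u(86700) = δ^4 · u(186419), so δ^4 = u(86700)/u(186419).
Since u(x) = √x, δ^4 = √(86700/186419) = 0.68197.
So δ = 0.68197^(1/4) ≈ 0.909.

δ ≈ 0.909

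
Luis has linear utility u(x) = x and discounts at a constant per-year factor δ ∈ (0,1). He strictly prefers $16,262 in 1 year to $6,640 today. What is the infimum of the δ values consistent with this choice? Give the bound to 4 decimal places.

Comparing present values: 6640 < δ·16262.
So δ > 6640/16262 = 0.40831.

δ > 0.4083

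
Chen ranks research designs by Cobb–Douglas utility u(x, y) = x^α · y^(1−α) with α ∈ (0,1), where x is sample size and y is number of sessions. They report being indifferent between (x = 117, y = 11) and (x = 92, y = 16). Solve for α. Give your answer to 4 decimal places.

The Cobb–Douglas utilities coincide, so 117^α·11^(1−α) = 92^α·16^(1−α).
Rearrange to (117/92)^α = (16/11)^(1−α) and take logs: α·0.2403854 = (1−α)·0.3746934.
With A = 0.2403854 and B = 0.3746934: α·A = (1−α)·B, so α = B/(A+B) = 0.3746934/0.6150788 ≈ 0.6092.

α ≈ 0.6092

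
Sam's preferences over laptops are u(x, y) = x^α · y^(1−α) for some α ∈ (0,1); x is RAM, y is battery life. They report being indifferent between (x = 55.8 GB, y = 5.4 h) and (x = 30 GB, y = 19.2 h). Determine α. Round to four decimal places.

α ≈ 0.6715

Set the two utilities equal: 55.8^α·5.4^(1−α) = 30^α·19.2^(1−α).
Rearrange to (55.8/30)^α = (19.2/5.4)^(1−α) and take logs: α·0.6205765 = (1−α)·1.2685113.
Thus α·(1.8890878) = 1.2685113, so α = 1.2685113/1.8890878 ≈ 0.6715.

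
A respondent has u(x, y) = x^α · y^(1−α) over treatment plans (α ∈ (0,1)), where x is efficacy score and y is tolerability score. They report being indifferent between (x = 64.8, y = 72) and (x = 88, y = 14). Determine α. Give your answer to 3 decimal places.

α ≈ 0.843

The Cobb–Douglas utilities coincide, so 64.8^α·72^(1−α) = 88^α·14^(1−α).
(64.8/88)^α = (14/72)^(1−α); take logs: α·ln(64.8/88) = (1−α)·ln(14/72), i.e. α·-0.306031 = (1−α)·-1.637609.
So α/(1−α) = (-1.637609)/(-0.306031) = 5.351121, and α = 5.351121/6.351121 ≈ 0.843.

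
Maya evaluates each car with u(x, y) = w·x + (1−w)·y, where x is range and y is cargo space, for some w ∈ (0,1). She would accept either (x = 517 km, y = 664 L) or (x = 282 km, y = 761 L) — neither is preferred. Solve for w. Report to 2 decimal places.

w = 0.29

u(517,664) = u(282,761) means w·517 + (1−w)·664 = w·282 + (1−w)·761.
Rearranging, 235·w − 97·(1−w) = 0.
So w/(1−w) = 97/235 = 0.4128, giving w = 97/(235+97) = 0.29.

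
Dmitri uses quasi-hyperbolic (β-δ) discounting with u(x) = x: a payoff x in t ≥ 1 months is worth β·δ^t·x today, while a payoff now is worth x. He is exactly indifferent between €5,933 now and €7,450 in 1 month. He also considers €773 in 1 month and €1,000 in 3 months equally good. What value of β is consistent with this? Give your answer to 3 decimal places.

The second indifference involves only future payoffs, so β cancels: β·δ^1·773 = β·δ^3·1000, giving δ^2 = 773/1000 = 0.77300, so δ = 0.87920.
The first indifference: 5933 = β·δ·7450, so β = 5933/(δ·7450) = 5933/(0.87920·7450) ≈ 0.906.

β ≈ 0.906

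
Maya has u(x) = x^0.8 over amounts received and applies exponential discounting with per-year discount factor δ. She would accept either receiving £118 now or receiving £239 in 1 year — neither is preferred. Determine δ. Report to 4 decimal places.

Indifference means u(118) = δ · u(239), so δ = u(118)/u(239).
With u(x) = x^0.8: δ = 118^0.8/239^0.8 = (118/239)^0.8 = 0.56857.

δ ≈ 0.5686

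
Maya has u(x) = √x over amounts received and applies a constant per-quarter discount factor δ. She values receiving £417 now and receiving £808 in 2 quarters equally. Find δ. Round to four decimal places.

The payoff in 2 quarters is discounted by δ^2, so u(417) = δ^2·u(808) and δ^2 = u(417)/u(808).
Since u(x) = √x, δ^2 = √(417/808) = 0.71839.
Hence δ = (0.71839)^(1/2) = 0.847581.

δ ≈ 0.8476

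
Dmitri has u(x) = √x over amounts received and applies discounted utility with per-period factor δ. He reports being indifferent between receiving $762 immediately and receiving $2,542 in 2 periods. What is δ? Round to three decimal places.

δ ≈ 0.740

The payoff in 2 periods is discounted by δ^2, so u(762) = δ^2·u(2542) and δ^2 = u(762)/u(2542).
With u(x) = √x: δ^2 = √762/√2542 = √(762/2542) = 0.54751.
Taking the square root: δ = 0.54751^(1/2) ≈ 0.740.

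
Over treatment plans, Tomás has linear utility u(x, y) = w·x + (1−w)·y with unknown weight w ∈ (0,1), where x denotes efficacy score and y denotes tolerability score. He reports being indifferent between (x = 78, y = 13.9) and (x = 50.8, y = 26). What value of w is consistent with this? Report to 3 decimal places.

Indifference: w·78 + (1−w)·13.9 = w·50.8 + (1−w)·26.
Rearranging, 27.2·w − 12.1·(1−w) = 0.
The marginal rate of substitution is 12.1/27.2, so w = 12.1/(27.2+12.1) = 0.308.

w = 0.308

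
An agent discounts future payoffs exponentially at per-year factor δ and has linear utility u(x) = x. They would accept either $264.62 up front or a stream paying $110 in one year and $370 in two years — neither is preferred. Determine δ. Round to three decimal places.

Present value of the stream is 110·δ + 370·δ². Indifference gives 110δ + 370δ² = 264.62.
That is, 370δ² + 110δ − 264.62 = 0, a quadratic in δ.
By the quadratic formula (taking the positive root), δ = (−110 + √403737.60) / 740 ≈ 0.710.

δ ≈ 0.710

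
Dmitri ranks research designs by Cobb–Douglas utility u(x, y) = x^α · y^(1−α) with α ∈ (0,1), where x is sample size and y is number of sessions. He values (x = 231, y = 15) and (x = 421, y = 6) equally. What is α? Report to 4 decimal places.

α ≈ 0.6042

Set the two utilities equal: 231^α·15^(1−α) = 421^α·6^(1−α).
(231/421)^α = (6/15)^(1−α); take logs: α·ln(231/421) = (1−α)·ln(6/15), i.e. α·-0.6002151 = (1−α)·-0.9162907.
With A = -0.6002151 and B = -0.9162907: α·A = (1−α)·B, so α = B/(A+B) = -0.9162907/-1.5165058 ≈ 0.6042.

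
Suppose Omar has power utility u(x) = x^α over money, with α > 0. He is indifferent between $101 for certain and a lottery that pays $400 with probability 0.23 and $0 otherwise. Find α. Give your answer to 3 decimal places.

α ≈ 1.068

The lottery's expected utility is 0.23·u(400) + 0.77·u(0) = 0.23·400^α (since u(0) = 0 for α > 0).
Setting u(101) equal to that: 101^α = 0.23·400^α ⇒ (101/400)^α = 0.23.
Taking logs: α·ln(101/400) = ln(0.23), so α = -1.469676 / -1.376344 ≈ 1.068.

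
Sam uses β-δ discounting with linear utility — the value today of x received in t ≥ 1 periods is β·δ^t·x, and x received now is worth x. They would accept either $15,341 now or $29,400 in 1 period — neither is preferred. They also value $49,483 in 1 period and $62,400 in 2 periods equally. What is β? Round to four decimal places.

Both payoffs in the second observation are in the future, so β drops out: δ^1·49483 = δ^2·62400 ⇒ δ = 49483/62400 = 0.79300.
Substituting δ into 15341 = β·δ·29400: β = 15341/(23314.106) ≈ 0.6580.

β ≈ 0.6580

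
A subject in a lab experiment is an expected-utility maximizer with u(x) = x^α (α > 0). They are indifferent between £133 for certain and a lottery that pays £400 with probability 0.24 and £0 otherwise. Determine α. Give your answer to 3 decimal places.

α ≈ 1.296

EU(lottery) = 0.24·400^α + 0.76·0 = 0.24·400^α.
Equating: 133^α = 0.24·400^α, i.e. 0.3325^α = 0.24.
α = ln(0.24) / ln(133/400) = -1.427116/-1.101115 ≈ 1.296.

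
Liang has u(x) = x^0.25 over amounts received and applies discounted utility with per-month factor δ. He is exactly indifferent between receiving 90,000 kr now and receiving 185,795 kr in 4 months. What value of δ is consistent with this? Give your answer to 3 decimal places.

Indifference means u(90000) = δ^4 · u(185795), so δ^4 = u(90000)/u(185795).
With u(x) = x^0.25: δ^4 = 90000^0.25/185795^0.25 = (90000/185795)^0.25 = 0.83426.
So δ = 0.83426^(1/4) ≈ 0.956.

δ ≈ 0.956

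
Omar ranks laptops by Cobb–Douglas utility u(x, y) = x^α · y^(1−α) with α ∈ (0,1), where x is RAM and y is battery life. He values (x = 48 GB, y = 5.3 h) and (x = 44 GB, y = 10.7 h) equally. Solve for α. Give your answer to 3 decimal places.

α ≈ 0.890

The Cobb–Douglas utilities coincide, so 48^α·5.3^(1−α) = 44^α·10.7^(1−α).
Taking logs: α·ln 48 + (1−α)·ln 5.3 = α·ln 44 + (1−α)·ln 10.7, i.e. α·0.087011 = (1−α)·0.702537.
With A = 0.087011 and B = 0.702537: α·A = (1−α)·B, so α = B/(A+B) = 0.702537/0.789548 ≈ 0.890.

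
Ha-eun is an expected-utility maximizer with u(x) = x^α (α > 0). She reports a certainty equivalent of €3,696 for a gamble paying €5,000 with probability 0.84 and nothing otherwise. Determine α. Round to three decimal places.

α ≈ 0.577

EU(lottery) = 0.84·5000^α + 0.16·0 = 0.84·5000^α.
Equating: 3696^α = 0.84·5000^α, i.e. 0.7392^α = 0.84.
Taking logs: α·ln(3696/5000) = ln(0.84), so α = -0.174353 / -0.302187 ≈ 0.577.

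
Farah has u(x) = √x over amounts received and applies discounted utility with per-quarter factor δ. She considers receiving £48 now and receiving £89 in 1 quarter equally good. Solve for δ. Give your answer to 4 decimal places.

Indifference means u(48) = δ · u(89), so δ = u(48)/u(89).
With u(x) = √x: δ = √48/√89 = √(48/89) = 0.73439.

δ ≈ 0.7344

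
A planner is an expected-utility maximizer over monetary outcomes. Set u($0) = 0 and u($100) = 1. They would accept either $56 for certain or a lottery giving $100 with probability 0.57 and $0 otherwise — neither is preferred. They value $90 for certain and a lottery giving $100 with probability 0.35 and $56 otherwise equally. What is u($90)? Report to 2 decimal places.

0.72

From the first indifference, u($56) = 0.57·u($100) + 0.43·u($0) = 0.57·1 + 0.43·0 = 0.57.
Then u($90) = 0.35·u($100) + 0.65·u($56) = 0.35·1.00 + 0.65·0.57 = 0.7205.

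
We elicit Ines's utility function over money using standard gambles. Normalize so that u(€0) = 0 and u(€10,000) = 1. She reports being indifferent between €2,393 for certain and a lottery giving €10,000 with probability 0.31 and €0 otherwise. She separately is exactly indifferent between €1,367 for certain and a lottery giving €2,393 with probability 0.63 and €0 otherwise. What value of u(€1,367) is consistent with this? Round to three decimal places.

The first gamble pins u(€2,393): it must equal 0.31·1 + 0.69·0 = 0.31.
The second indifference gives u(€1,367) = 0.63·u(€2,393) + 0.37·u(€0) = 0.63·0.31 + 0.37·0.00 = 0.1953.

0.195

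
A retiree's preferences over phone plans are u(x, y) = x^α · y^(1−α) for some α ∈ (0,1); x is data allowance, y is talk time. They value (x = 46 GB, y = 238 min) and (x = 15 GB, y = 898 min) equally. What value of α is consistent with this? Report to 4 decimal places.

Indifference: 46^α · 238^(1−α) = 15^α · 898^(1−α).
Taking logs: α·ln 46 + (1−α)·ln 238 = α·ln 15 + (1−α)·ln 898, i.e. α·1.1205912 = (1−α)·1.3278994.
Thus α·(2.4484906) = 1.3278994, so α = 1.3278994/2.4484906 ≈ 0.5423.

α ≈ 0.5423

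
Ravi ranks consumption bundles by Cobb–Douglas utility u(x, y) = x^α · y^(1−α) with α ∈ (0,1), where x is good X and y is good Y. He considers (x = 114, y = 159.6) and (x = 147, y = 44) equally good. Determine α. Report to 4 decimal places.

α ≈ 0.8352

Indifference: 114^α · 159.6^(1−α) = 147^α · 44^(1−α).
Taking logs: α·ln 114 + (1−α)·ln 159.6 = α·ln 147 + (1−α)·ln 44, i.e. α·-0.2542341 = (1−α)·-1.2884811.
So α/(1−α) = (-1.2884811)/(-0.2542341) = 5.0680892, and α = 5.0680892/6.0680892 ≈ 0.8352.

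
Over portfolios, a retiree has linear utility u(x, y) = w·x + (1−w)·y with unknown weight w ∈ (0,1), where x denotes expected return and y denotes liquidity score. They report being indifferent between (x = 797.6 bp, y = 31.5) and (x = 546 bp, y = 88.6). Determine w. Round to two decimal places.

w = 0.18

Indifference: w·797.6 + (1−w)·31.5 = w·546 + (1−w)·88.6.
Collecting terms: w·251.6 = (1−w)·57.1.
Hence w = 57.1/(251.6+57.1) = 57.1/308.7 = 0.18.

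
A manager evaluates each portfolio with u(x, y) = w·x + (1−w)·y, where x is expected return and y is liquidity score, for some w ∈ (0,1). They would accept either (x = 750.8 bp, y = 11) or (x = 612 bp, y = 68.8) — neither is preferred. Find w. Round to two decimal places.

w = 0.29

u(750.8,11) = u(612,68.8) means w·750.8 + (1−w)·11 = w·612 + (1−w)·68.8.
Collecting terms: w·138.8 = (1−w)·57.8.
Hence w = 57.8/(138.8+57.8) = 57.8/196.6 = 0.29.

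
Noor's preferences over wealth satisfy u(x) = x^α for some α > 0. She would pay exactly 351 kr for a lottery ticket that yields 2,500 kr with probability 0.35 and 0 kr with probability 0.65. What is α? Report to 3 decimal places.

Since u(0) = 0, the lottery's EU is 0.35·2500^α.
Setting u(351) equal to that: 351^α = 0.35·2500^α ⇒ (351/2500)^α = 0.35.
Taking logs: α·ln(351/2500) = ln(0.35), so α = -1.049822 / -1.963260 ≈ 0.535.

α ≈ 0.535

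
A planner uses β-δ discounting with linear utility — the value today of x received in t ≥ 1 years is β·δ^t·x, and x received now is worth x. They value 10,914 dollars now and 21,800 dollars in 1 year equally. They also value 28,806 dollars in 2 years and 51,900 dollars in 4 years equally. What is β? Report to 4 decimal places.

Both payoffs in the second observation are in the future, so β drops out: δ^2·28806 = δ^4·51900 ⇒ δ^2 = 28806/51900 = 0.55503, so δ = 0.74500.
Substituting δ into 10914 = β·δ·21800: β = 10914/(16241.057) ≈ 0.6720.

β ≈ 0.6720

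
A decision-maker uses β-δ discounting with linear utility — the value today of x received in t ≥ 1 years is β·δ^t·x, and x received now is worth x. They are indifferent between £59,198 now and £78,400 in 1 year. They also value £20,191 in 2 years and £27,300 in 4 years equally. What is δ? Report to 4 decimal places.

The second indifference involves only future payoffs, so β cancels: β·δ^2·20191 = β·δ^4·27300, giving δ^2 = 20191/27300 = 0.73960, so δ = 0.86000.

δ ≈ 0.8600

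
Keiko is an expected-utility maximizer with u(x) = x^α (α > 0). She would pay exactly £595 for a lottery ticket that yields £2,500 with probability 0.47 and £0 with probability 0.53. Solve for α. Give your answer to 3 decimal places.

α ≈ 0.526

The lottery's expected utility is 0.47·u(2500) + 0.53·u(0) = 0.47·2500^α (since u(0) = 0 for α > 0).
Indifference: 595^α = 0.47·2500^α, so (595/2500)^α = 0.47.
Taking logs: α·ln(595/2500) = ln(0.47), so α = -0.755023 / -1.435485 ≈ 0.526.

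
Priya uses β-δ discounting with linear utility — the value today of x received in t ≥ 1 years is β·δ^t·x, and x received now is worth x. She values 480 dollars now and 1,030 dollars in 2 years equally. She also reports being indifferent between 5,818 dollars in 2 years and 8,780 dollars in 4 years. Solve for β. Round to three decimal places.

β ≈ 0.703

Both payoffs in the second observation are in the future, so β drops out: δ^2·5818 = δ^4·8780 ⇒ δ^2 = 5818/8780 = 0.66264, so δ = 0.81403.
Substituting δ into 480 = β·δ^2·1030: β = 480/(682.522) ≈ 0.703.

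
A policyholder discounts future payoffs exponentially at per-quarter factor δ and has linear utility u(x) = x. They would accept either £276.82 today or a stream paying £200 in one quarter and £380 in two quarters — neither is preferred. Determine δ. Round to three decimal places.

δ ≈ 0.630

Present value of the stream is 200·δ + 380·δ². Indifference gives 200δ + 380δ² = 276.82.
Rearranged: 380δ² + 200δ − 276.82 = 0.
The positive root is δ = [−200 + √(200² + 4·380·276.82)] / (2·380) = (−200 + 678.798)/760 ≈ 0.630.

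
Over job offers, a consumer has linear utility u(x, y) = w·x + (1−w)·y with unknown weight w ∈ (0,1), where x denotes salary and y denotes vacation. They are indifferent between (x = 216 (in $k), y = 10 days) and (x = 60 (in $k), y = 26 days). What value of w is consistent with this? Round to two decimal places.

u(216,10) = u(60,26) means w·216 + (1−w)·10 = w·60 + (1−w)·26.
Collecting terms: w·156 = (1−w)·16.
So w/(1−w) = 16/156 = 0.1026, giving w = 16/(156+16) = 0.09.

w = 0.09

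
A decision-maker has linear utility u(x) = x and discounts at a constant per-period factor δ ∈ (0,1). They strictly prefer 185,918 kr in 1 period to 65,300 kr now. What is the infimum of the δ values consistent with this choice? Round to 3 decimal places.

δ > 0.351

Under u(x) = x this choice says 65300 < δ·185918.
Dividing through by 185918 gives δ > 0.35123.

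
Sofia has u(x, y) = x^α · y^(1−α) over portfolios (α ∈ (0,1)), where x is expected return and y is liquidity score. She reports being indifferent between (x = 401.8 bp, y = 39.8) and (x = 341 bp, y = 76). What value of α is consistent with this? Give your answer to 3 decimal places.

α ≈ 0.798

The Cobb–Douglas utilities coincide, so 401.8^α·39.8^(1−α) = 341^α·76^(1−α).
Rearrange to (401.8/341)^α = (76/39.8)^(1−α) and take logs: α·0.164072 = (1−α)·0.646866.
Thus α·(0.810938) = 0.646866, so α = 0.646866/0.810938 ≈ 0.798.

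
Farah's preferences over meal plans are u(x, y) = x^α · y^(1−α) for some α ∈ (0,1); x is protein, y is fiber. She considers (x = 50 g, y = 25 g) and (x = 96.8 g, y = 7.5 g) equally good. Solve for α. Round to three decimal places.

Set the two utilities equal: 50^α·25^(1−α) = 96.8^α·7.5^(1−α).
Rearrange to (50/96.8)^α = (7.5/25)^(1−α) and take logs: α·-0.660624 = (1−α)·-1.203973.
So α/(1−α) = (-1.203973)/(-0.660624) = 1.822478, and α = 1.822478/2.822478 ≈ 0.646.

α ≈ 0.646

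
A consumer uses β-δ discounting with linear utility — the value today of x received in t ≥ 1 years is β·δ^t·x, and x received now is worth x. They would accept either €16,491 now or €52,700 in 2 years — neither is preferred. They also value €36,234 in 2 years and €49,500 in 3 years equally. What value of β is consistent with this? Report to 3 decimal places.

β ≈ 0.584

Both payoffs in the second observation are in the future, so β drops out: δ^2·36234 = δ^3·49500 ⇒ δ = 36234/49500 = 0.73200.
The first indifference: 16491 = β·δ^2·52700, so β = 16491/(δ^2·52700) = 16491/(0.53582·52700) ≈ 0.584.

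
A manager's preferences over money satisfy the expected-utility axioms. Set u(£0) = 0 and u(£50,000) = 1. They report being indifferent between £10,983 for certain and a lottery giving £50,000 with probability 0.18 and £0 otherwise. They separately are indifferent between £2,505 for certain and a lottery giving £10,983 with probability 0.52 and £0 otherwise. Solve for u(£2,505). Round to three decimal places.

From the first indifference, u(£10,983) = 0.18·u(£50,000) + 0.82·u(£0) = 0.18·1 + 0.82·0 = 0.18.
Then u(£2,505) = 0.52·u(£10,983) + 0.48·u(£0) = 0.52·0.18 + 0.48·0.00 = 0.0936.

0.094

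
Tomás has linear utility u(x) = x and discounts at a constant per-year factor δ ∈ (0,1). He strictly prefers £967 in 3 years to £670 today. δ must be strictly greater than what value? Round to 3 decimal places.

The preference means 670 < δ^3·967.
Hence δ^3 > 670/967 = 0.69286, and x ↦ x^(1/3) is increasing on (0,∞).
δ > (670/967)^(1/3) ≈ 0.885.

δ > 0.885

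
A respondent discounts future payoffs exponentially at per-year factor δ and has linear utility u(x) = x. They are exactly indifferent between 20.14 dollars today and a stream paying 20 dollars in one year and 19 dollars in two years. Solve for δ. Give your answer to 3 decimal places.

Present value of the stream is 20·δ + 19·δ². Indifference gives 20δ + 19δ² = 20.14.
So 19δ² + 20δ − 20.14 = 0.
By the quadratic formula (taking the positive root), δ = (−20 + √1930.64) / 38 ≈ 0.630.

δ ≈ 0.630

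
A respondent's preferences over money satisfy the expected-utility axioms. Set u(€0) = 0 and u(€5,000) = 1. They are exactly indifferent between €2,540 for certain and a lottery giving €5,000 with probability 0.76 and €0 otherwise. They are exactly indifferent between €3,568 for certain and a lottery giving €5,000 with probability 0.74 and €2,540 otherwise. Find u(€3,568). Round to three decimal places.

0.938

From the first indifference, u(€2,540) = 0.76·u(€5,000) + 0.24·u(€0) = 0.76·1 + 0.24·0 = 0.76.
The second indifference gives u(€3,568) = 0.74·u(€5,000) + 0.26·u(€2,540) = 0.74·1.00 + 0.26·0.76 = 0.9376.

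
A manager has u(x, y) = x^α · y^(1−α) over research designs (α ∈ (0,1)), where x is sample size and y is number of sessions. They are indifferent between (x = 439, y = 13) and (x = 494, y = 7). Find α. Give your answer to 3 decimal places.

Set the two utilities equal: 439^α·13^(1−α) = 494^α·7^(1−α).
Taking logs: α·ln 439 + (1−α)·ln 13 = α·ln 494 + (1−α)·ln 7, i.e. α·-0.118036 = (1−α)·-0.619039.
So α/(1−α) = (-0.619039)/(-0.118036) = 5.244493, and α = 5.244493/6.244493 ≈ 0.840.

α ≈ 0.840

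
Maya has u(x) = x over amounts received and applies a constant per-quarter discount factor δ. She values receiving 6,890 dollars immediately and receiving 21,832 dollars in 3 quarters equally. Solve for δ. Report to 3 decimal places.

The payoff in 3 quarters is discounted by δ^3, so u(6890) = δ^3·u(21832) and δ^3 = u(6890)/u(21832).
With u(x) = x: δ^3 = 6890/21832 = 0.31559.
So δ = 0.31559^(1/3) ≈ 0.681.

δ ≈ 0.681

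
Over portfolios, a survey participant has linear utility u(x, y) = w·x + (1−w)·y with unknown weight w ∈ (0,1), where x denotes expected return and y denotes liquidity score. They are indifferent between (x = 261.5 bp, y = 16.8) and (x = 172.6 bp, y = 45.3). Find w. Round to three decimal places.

w = 0.243

u(261.5,16.8) = u(172.6,45.3) means w·261.5 + (1−w)·16.8 = w·172.6 + (1−w)·45.3.
Collecting terms: w·88.9 = (1−w)·28.5.
Hence w = 28.5/(88.9+28.5) = 28.5/117.4 = 0.243.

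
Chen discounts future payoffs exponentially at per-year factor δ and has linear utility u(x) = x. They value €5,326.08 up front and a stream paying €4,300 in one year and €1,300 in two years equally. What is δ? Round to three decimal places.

Present value of the stream is 4300·δ + 1300·δ². Indifference gives 4300δ + 1300δ² = 5326.08.
That is, 1300δ² + 4300δ − 5326.08 = 0, a quadratic in δ.
By the quadratic formula (taking the positive root), δ = (−4300 + √46185616.00) / 2600 ≈ 0.960.

δ ≈ 0.960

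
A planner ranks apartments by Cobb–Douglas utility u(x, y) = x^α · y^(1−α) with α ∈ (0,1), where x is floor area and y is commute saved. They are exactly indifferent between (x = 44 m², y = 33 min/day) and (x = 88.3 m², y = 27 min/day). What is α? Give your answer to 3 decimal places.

The Cobb–Douglas utilities coincide, so 44^α·33^(1−α) = 88.3^α·27^(1−α).
Rearrange to (44/88.3)^α = (27/33)^(1−α) and take logs: α·-0.696550 = (1−α)·-0.200671.
With A = -0.696550 and B = -0.200671: α·A = (1−α)·B, so α = B/(A+B) = -0.200671/-0.897221 ≈ 0.224.

α ≈ 0.224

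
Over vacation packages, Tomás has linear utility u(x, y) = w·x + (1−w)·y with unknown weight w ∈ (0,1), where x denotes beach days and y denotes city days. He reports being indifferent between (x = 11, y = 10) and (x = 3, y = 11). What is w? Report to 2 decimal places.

Indifference: w·11 + (1−w)·10 = w·3 + (1−w)·11.
Collecting terms: w·8 = (1−w)·1.
The marginal rate of substitution is 1/8, so w = 1/(8+1) = 0.11.

w = 0.11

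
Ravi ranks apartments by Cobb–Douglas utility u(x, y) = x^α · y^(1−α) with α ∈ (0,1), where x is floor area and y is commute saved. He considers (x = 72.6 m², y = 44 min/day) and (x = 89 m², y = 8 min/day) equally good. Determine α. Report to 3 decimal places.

Set the two utilities equal: 72.6^α·44^(1−α) = 89^α·8^(1−α).
(72.6/89)^α = (8/44)^(1−α); take logs: α·ln(72.6/89) = (1−α)·ln(8/44), i.e. α·-0.203671 = (1−α)·-1.704748.
Thus α·(-1.908419) = -1.704748, so α = -1.704748/-1.908419 ≈ 0.893.

α ≈ 0.893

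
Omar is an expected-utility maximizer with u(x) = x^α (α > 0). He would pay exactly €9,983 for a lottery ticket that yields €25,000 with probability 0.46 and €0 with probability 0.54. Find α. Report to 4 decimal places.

EU(lottery) = 0.46·25000^α + 0.54·0 = 0.46·25000^α.
Setting u(9983) equal to that: 9983^α = 0.46·25000^α ⇒ (9983/25000)^α = 0.46.
α = ln(0.46) / ln(9983/25000) = -0.7765288/-0.9179922 ≈ 0.8459.

α ≈ 0.8459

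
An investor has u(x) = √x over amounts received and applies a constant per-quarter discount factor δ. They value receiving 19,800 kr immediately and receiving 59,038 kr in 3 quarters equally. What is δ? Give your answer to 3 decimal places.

Indifference means u(19800) = δ^3 · u(59038), so δ^3 = u(19800)/u(59038).
Since u(x) = √x, δ^3 = √(19800/59038) = 0.57912.
So δ = 0.57912^(1/3) ≈ 0.834.

δ ≈ 0.834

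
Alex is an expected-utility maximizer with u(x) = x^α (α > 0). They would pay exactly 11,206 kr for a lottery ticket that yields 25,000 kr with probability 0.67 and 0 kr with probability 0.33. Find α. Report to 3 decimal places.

EU(lottery) = 0.67·25000^α + 0.33·0 = 0.67·25000^α.
Equating: 11206^α = 0.67·25000^α, i.e. 0.4482^α = 0.67.
Take logs: α = ln 0.67 / ln(11206/25000) ≈ 0.49908.

α ≈ 0.499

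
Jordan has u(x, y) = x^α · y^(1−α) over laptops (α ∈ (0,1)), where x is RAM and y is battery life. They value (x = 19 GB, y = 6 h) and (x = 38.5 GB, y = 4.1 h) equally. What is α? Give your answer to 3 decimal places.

The Cobb–Douglas utilities coincide, so 19^α·6^(1−α) = 38.5^α·4.1^(1−α).
(19/38.5)^α = (4.1/6)^(1−α); take logs: α·ln(19/38.5) = (1−α)·ln(4.1/6), i.e. α·-0.706219 = (1−α)·-0.380772.
Thus α·(-1.086991) = -0.380772, so α = -0.380772/-1.086991 ≈ 0.350.

α ≈ 0.350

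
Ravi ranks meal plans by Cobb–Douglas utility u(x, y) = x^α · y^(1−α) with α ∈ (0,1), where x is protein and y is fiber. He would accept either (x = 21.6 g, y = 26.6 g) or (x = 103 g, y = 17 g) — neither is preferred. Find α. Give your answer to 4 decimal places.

α ≈ 0.2228

Set the two utilities equal: 21.6^α·26.6^(1−α) = 103^α·17^(1−α).
Taking logs: α·ln 21.6 + (1−α)·ln 26.6 = α·ln 103 + (1−α)·ln 17, i.e. α·-1.5620357 = (1−α)·-0.4476979.
With A = -1.5620357 and B = -0.4476979: α·A = (1−α)·B, so α = B/(A+B) = -0.4476979/-2.0097336 ≈ 0.2228.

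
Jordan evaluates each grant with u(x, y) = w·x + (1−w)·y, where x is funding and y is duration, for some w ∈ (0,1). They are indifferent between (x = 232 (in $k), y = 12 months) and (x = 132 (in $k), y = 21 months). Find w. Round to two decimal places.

Indifference: w·232 + (1−w)·12 = w·132 + (1−w)·21.
Rearranging, 100·w − 9·(1−w) = 0.
The marginal rate of substitution is 9/100, so w = 9/(100+9) = 0.08.

w = 0.08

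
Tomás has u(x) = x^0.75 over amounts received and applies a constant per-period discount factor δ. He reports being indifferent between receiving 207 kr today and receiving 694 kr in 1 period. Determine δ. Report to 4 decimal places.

δ ≈ 0.4036

The payoff in 1 period is discounted by δ, so u(207) = δ·u(694) and δ = u(207)/u(694).
Since u(x) = x^0.75, δ = (207/694)^0.75 = 0.29827^0.75 = 0.40361.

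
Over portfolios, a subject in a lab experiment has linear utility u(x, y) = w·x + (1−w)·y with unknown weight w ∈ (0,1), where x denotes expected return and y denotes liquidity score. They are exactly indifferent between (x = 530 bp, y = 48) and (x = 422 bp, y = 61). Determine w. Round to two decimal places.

u(530,48) = u(422,61) means w·530 + (1−w)·48 = w·422 + (1−w)·61.
Rearranging, 108·w − 13·(1−w) = 0.
So w/(1−w) = 13/108 = 0.1204, giving w = 13/(108+13) = 0.11.

w = 0.11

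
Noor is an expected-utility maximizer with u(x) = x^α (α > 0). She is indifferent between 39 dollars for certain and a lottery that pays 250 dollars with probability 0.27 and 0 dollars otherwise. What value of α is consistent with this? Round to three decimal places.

EU(lottery) = 0.27·250^α + 0.73·0 = 0.27·250^α.
Indifference: 39^α = 0.27·250^α, so (39/250)^α = 0.27.
Take logs: α = ln 0.27 / ln(39/250) ≈ 0.70474.

α ≈ 0.705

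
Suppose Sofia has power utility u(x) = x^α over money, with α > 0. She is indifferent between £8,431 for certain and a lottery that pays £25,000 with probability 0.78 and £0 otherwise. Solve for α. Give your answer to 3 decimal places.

α ≈ 0.229

Since u(0) = 0, the lottery's EU is 0.78·25000^α.
Indifference: 8431^α = 0.78·25000^α, so (8431/25000)^α = 0.78.
Taking logs: α·ln(8431/25000) = ln(0.78), so α = -0.248461 / -1.086960 ≈ 0.229.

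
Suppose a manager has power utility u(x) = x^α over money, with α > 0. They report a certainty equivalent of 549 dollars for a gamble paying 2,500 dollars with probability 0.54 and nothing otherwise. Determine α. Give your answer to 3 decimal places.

α ≈ 0.406

The lottery's expected utility is 0.54·u(2500) + 0.46·u(0) = 0.54·2500^α (since u(0) = 0 for α > 0).
Equating: 549^α = 0.54·2500^α, i.e. 0.2196^α = 0.54.
Take logs: α = ln 0.54 / ln(549/2500) ≈ 0.40647.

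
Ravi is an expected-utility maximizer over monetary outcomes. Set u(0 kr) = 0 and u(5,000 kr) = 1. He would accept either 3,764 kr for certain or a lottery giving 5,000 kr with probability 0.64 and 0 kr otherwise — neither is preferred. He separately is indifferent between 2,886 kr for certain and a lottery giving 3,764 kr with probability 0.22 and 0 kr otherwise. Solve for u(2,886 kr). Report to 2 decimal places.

From the first indifference, u(3,764 kr) = 0.64·u(5,000 kr) + 0.36·u(0 kr) = 0.64·1 + 0.36·0 = 0.64.
Chaining: u(2,886 kr) = 0.22·0.64 + 0.78·0.00 = 0.1408.

0.14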